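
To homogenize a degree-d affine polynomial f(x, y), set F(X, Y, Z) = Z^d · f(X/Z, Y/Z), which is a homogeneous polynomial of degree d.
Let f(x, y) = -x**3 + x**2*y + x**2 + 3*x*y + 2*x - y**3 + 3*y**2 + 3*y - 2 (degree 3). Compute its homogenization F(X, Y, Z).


F(X, Y, Z) = -X**3 + X**2*Y + X**2*Z + 3*X*Y*Z + 2*X*Z**2 - Y**3 + 3*Y**2*Z + 3*Y*Z**2 - 2*Z**3

deg(f) = 3.
Substitute x = X/Z, y = Y/Z into f, then multiply by Z^3.
  monomial -1·x^3·y^0 ↦ -1·X^3·Y^0·Z^0.
  monomial 1·x^2·y^1 ↦ 1·X^2·Y^1·Z^0.
  monomial 1·x^2·y^0 ↦ 1·X^2·Y^0·Z^1.
  monomial 3·x^1·y^1 ↦ 3·X^1·Y^1·Z^1.
  monomial 2·x^1·y^0 ↦ 2·X^1·Y^0·Z^2.
  monomial -1·x^0·y^3 ↦ -1·X^0·Y^3·Z^0.
  monomial 3·x^0·y^2 ↦ 3·X^0·Y^2·Z^1.
  monomial 3·x^0·y^1 ↦ 3·X^0·Y^1·Z^2.
  monomial -2·x^0·y^0 ↦ -2·X^0·Y^0·Z^3.
Collecting: F(X, Y, Z) = -X**3 + X**2*Y + X**2*Z + 3*X*Y*Z + 2*X*Z**2 - Y**3 + 3*Y**2*Z + 3*Y*Z**2 - 2*Z**3.


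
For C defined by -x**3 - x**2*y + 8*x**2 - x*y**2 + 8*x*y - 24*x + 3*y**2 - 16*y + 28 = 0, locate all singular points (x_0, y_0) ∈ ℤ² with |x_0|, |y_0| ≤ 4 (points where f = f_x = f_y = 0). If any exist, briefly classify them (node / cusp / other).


Singular points: {(2, 2)}; classification: cusp.

Compute partial derivatives:
  f_x = -3*x**2 - 2*x*y + 16*x - y**2 + 8*y - 24.
  f_y = -x**2 - 2*x*y + 8*x + 6*y - 16.
Scan x_0 ∈ {−4, ..., 4}. For each x_0, f_y(x_0, y) is a polynomial in y; find its integer roots y ∈ {−4, ..., 4}, then test f_x and f at those candidates.
  x = -4: f_y(-4, y) = 14*y - 64; no integer root y with |y| ≤ 4.
  x = -3: f_y(-3, y) = 12*y - 49; no integer root y with |y| ≤ 4.
  x = -2: f_y(-2, y) = 10*y - 36; no integer root y with |y| ≤ 4.
  x = -1: f_y(-1, y) = 8*y - 25; no integer root y with |y| ≤ 4.
  x = 0: f_y(0, y) = 6*y - 16; no integer root y with |y| ≤ 4.
  x = 1: f_y(1, y) = 4*y - 9; no integer root y with |y| ≤ 4.
  x = 2: f_y(2, y) = 2*y - 4; vanishes at y ∈ {2}. (2, 2): f_x = 0, f = 0 — SINGULAR.
  x = 3: f_y(3, y) = -1; no integer root y with |y| ≤ 4.
  x = 4: f_y(4, y) = -2*y; vanishes at y ∈ {0}. (4, 0): f_x = -8 ≠ 0.
Only singular point on the grid: (2, 2).
Classify: substitute x = 2 + u, y = 2 + v and expand: f = -u**3 - u**2*v - u*v**2 + v**2.
No constant or linear terms (consistent with a singular point). Quadratic part: v**2. Cubic part: -u**3 - u**2*v - u*v**2.
The quadratic part v**2 is a perfect square, so there is a single (double) tangent line v = 0, i.e. y = 2. Restricting the cubic part to that line (v = 0) leaves -u**3 ≠ 0, so f is not divisible by v and the branch is v² ≈ u**3 to lowest order — this is a cusp.
Classification: cusp.


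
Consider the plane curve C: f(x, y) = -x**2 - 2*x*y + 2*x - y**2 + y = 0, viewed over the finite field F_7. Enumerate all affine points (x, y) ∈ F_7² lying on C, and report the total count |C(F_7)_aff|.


Affine F_7-points: {(0, 0), (0, 1), (2, 0), (2, 4), (5, 6), (6, 4), (6, 6)}; count = 7.

For each of the 49 pairs (x, y) ∈ F_7², evaluate f(x, y) mod 7. Record the zeros.
  x = 0: [0↦0, 1↦0, 2↦5, 3↦1, 4↦2, 5↦1, 6↦5]  zeros at y ∈ {0, 1}
  x = 1: [0↦1, 1↦6, 2↦2, 3↦3, 4↦2, 5↦6, 6↦1]  zeros at y ∈ ∅
  x = 2: [0↦0, 1↦3, 2↦4, 3↦3, 4↦0, 5↦2, 6↦2]  zeros at y ∈ {0, 4}
  x = 3: [0↦4, 1↦5, 2↦4, 3↦1, 4↦3, 5↦3, 6↦1]  zeros at y ∈ ∅
  x = 4: [0↦6, 1↦5, 2↦2, 3↦4, 4↦4, 5↦2, 6↦5]  zeros at y ∈ ∅
  x = 5: [0↦6, 1↦3, 2↦5, 3↦5, 4↦3, 5↦6, 6↦0]  zeros at y ∈ {6}
  x = 6: [0↦4, 1↦6, 2↦6, 3↦4, 4↦0, 5↦1, 6↦0]  zeros at y ∈ {4, 6}
Collecting zeros: affine points = {(0, 0), (0, 1), (2, 0), (2, 4), (5, 6), (6, 4), (6, 6)}.
Total count |C(F_7)_aff| = 7.


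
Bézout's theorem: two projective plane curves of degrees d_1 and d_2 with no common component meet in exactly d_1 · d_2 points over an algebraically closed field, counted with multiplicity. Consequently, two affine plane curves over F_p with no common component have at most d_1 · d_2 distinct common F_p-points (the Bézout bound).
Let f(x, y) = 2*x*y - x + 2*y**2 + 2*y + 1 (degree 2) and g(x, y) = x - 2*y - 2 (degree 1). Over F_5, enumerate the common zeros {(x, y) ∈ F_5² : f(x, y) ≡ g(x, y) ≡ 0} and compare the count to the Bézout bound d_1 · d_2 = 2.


Common zeros: {(3, 3)}; count = 1; Bézout bound = 2.

deg(f) = 2, deg(g) = 1, so Bézout bound = 2.
Scan x ∈ F_5. For each x, list the y ∈ F_5 with f(x, y) ≡ 0 and those with g(x, y) ≡ 0 (mod 5); the common zeros in that column are the intersection.
  x = 0: f ≡ 0 at y ∈ {1, 3}; g ≡ 0 at y ∈ {4}; common: ∅.
  x = 1: f ≡ 0 at y ∈ {0, 3}; g ≡ 0 at y ∈ {2}; common: ∅.
  x = 2: f ≡ 0 at y ∈ {3, 4}; g ≡ 0 at y ∈ {0}; common: ∅.
  x = 3: f ≡ 0 at y ∈ {3}; g ≡ 0 at y ∈ {3}; common: {3}.
  x = 4: f ≡ 0 at y ∈ {2, 3}; g ≡ 0 at y ∈ {1}; common: ∅.
Collecting: common zeros = {(3, 3)}, so the count is 1.
Comparison with the Bézout bound: 1 ≤ 2 = deg(f)·deg(g), as expected for curves with no common component (the affine F_5-count falls short of the bound because intersections may lie at infinity, over extension fields, or carry multiplicity).


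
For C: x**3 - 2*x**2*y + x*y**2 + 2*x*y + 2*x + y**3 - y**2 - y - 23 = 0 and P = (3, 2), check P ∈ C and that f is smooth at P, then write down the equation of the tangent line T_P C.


Tangent line at P: 13*x + 7*y - 53 = 0.

Step 1: f(3, 2) = 0, so P lies on C.
Step 2: partial derivatives
  f_x(x, y) = 3*x**2 - 4*x*y + y**2 + 2*y + 2, f_y(x, y) = -2*x**2 + 2*x*y + 2*x + 3*y**2 - 2*y - 1.
  f_x(P) = 13, f_y(P) = 7 (gradient nonzero, so P is smooth).
Step 3: tangent line at P: 13·(x − 3) + 7·(y − 2) = 0.
Expanding: 13*x + 7*y - 53 = 0.


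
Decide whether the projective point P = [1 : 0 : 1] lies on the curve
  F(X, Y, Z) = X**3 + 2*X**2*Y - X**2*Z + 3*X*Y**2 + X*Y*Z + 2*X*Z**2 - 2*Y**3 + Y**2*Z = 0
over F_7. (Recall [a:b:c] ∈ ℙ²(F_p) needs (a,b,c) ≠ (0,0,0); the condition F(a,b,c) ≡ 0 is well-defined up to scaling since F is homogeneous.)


F(1,0,1) ≡ 2 (mod 7); P is NOT on the curve.

Evaluate F(1, 0, 1) term-by-term (mod 7).
  X**3 ↦ 1·1·1·1 = 1
  2*X**2*Y ↦ 2·1·0·1 = 0
  -X**2*Z ↦ -1·1·1·1 = -1
  3*X*Y**2 ↦ 3·1·0·1 = 0
  X*Y*Z ↦ 1·1·0·1 = 0
  2*X*Z**2 ↦ 2·1·1·1 = 2
  -2*Y**3 ↦ -2·1·0·1 = 0
  Y**2*Z ↦ 1·1·0·1 = 0
Sum: F(1, 0, 1) = (1) + (0) + (-1) + (0) + (0) + (2) + (0) + (0) = 2.
Reducing mod 7: 2 ≡ 2 (mod 7).
Since F(a, b, c) ≡ 2 ≠ 0 (mod 7), P does NOT lie on the curve.


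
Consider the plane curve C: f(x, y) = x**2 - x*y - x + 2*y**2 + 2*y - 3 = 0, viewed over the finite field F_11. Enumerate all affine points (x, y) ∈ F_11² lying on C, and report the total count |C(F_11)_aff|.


Affine F_11-points: {(1, 1), (1, 4), (4, 4), (4, 8), (5, 8), (5, 10), (6, 3), (6, 10), (9, 3), (9, 6)}; count = 10.

For each of the 121 pairs (x, y) ∈ F_11², evaluate f(x, y) mod 11. Record the zeros.
  x = 0: [0↦8, 1↦1, 2↦9, 3↦10, 4↦4, 5↦2, 6↦4, 7↦10, 8↦9, 9↦1, 10↦8]  zeros at y ∈ ∅
  x = 1: [0↦8, 1↦0, 2↦7, 3↦7, 4↦0, 5↦8, 6↦9, 7↦3, 8↦1, 9↦3, 10↦9]  zeros at y ∈ {1, 4}
  x = 2: [0↦10, 1↦1, 2↦7, 3↦6, 4↦9, 5↦5, 6↦5, 7↦9, 8↦6, 9↦7, 10↦1]  zeros at y ∈ ∅
  x = 3: [0↦3, 1↦4, 2↦9, 3↦7, 4↦9, 5↦4, 6↦3, 7↦6, 8↦2, 9↦2, 10↦6]  zeros at y ∈ ∅
  x = 4: [0↦9, 1↦9, 2↦2, 3↦10, 4↦0, 5↦5, 6↦3, 7↦5, 8↦0, 9↦10, 10↦2]  zeros at y ∈ {4, 8}
  x = 5: [0↦6, 1↦5, 2↦8, 3↦4, 4↦4, 5↦8, 6↦5, 7↦6, 8↦0, 9↦9, 10↦0]  zeros at y ∈ {8, 10}
  x = 6: [0↦5, 1↦3, 2↦5, 3↦0, 4↦10, 5↦2, 6↦9, 7↦9, 8↦2, 9↦10, 10↦0]  zeros at y ∈ {3, 10}
  x = 7: [0↦6, 1↦3, 2↦4, 3↦9, 4↦7, 5↦9, 6↦4, 7↦3, 8↦6, 9↦2, 10↦2]  zeros at y ∈ ∅
  x = 8: [0↦9, 1↦5, 2↦5, 3↦9, 4↦6, 5↦7, 6↦1, 7↦10, 8↦1, 9↦7, 10↦6]  zeros at y ∈ ∅
  x = 9: [0↦3, 1↦9, 2↦8, 3↦0, 4↦7, 5↦7, 6↦0, 7↦8, 8↦9, 9↦3, 10↦1]  zeros at y ∈ {3, 6}
  x = 10: [0↦10, 1↦4, 2↦2, 3↦4, 4↦10, 5↦9, 6↦1, 7↦8, 8↦8, 9↦1, 10↦9]  zeros at y ∈ ∅
Collecting zeros: affine points = {(1, 1), (1, 4), (4, 4), (4, 8), (5, 8), (5, 10), (6, 3), (6, 10), (9, 3), (9, 6)}.
Total count |C(F_11)_aff| = 10.


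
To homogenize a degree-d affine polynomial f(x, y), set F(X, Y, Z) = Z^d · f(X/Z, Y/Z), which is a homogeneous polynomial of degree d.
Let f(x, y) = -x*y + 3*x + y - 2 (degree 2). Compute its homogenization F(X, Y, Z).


F(X, Y, Z) = -X*Y + 3*X*Z + Y*Z - 2*Z**2

deg(f) = 2.
Substitute x = X/Z, y = Y/Z into f, then multiply by Z^2.
  monomial -1·x^1·y^1 ↦ -1·X^1·Y^1·Z^0.
  monomial 3·x^1·y^0 ↦ 3·X^1·Y^0·Z^1.
  monomial 1·x^0·y^1 ↦ 1·X^0·Y^1·Z^1.
  monomial -2·x^0·y^0 ↦ -2·X^0·Y^0·Z^2.
Collecting: F(X, Y, Z) = -X*Y + 3*X*Z + Y*Z - 2*Z**2.


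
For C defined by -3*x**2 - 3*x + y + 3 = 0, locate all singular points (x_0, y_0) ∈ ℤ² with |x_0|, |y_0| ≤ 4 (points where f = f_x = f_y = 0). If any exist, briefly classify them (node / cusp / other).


No singular points in the scanned grid; C is smooth there.

Compute partial derivatives:
  f_x = -6*x - 3.
  f_y = 1.
f_y = 1 is a nonzero constant, so f_y never vanishes: no point (x, y) can satisfy f = f_x = f_y = 0. In particular no (x, y) ∈ {−4, ..., 4}² is singular; the curve is smooth.


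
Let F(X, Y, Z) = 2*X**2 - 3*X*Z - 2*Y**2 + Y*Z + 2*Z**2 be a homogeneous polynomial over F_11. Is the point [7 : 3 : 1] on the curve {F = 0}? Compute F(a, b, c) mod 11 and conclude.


F(7,3,1) ≡ 9 (mod 11); P is NOT on the curve.

Evaluate F(7, 3, 1) term-by-term (mod 11).
  2*X**2 ↦ 2·49·1·1 = 98
  -3*X*Z ↦ -3·7·1·1 = -21
  -2*Y**2 ↦ -2·1·9·1 = -18
  Y*Z ↦ 1·1·3·1 = 3
  2*Z**2 ↦ 2·1·1·1 = 2
Sum: F(7, 3, 1) = (98) + (-21) + (-18) + (3) + (2) = 64.
Reducing mod 11: 64 ≡ 9 (mod 11).
Since F(a, b, c) ≡ 9 ≠ 0 (mod 11), P does NOT lie on the curve.


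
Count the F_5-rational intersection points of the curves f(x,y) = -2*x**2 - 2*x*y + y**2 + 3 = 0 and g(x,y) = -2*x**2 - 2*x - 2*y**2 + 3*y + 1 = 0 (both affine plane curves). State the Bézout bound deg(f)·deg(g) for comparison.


Common zeros: ∅; count = 0; Bézout bound = 4.

deg(f) = 2, deg(g) = 2, so Bézout bound = 4.
Scan x ∈ F_5. For each x, list the y ∈ F_5 with f(x, y) ≡ 0 and those with g(x, y) ≡ 0 (mod 5); the common zeros in that column are the intersection.
  x = 0: f ≡ 0 at y ∈ ∅; g ≡ 0 at y ∈ ∅; common: ∅.
  x = 1: f ≡ 0 at y ∈ {1}; g ≡ 0 at y ∈ {2}; common: ∅.
  x = 2: f ≡ 0 at y ∈ {0, 4}; g ≡ 0 at y ∈ {1, 3}; common: ∅.
  x = 3: f ≡ 0 at y ∈ {0, 1}; g ≡ 0 at y ∈ {2}; common: ∅.
  x = 4: f ≡ 0 at y ∈ {4}; g ≡ 0 at y ∈ ∅; common: ∅.
Collecting: common zeros = ∅, so the count is 0.
Comparison with the Bézout bound: 0 ≤ 4 = deg(f)·deg(g), as expected for curves with no common component (the affine F_5-count falls short of the bound because intersections may lie at infinity, over extension fields, or carry multiplicity).


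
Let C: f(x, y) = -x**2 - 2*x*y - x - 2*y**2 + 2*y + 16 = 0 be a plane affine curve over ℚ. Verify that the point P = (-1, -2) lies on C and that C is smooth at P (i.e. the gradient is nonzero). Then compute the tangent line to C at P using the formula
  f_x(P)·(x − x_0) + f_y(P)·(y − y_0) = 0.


Tangent line at P: 5*x + 12*y + 29 = 0.

Step 1: f(-1, -2) = 0, so P lies on C.
Step 2: partial derivatives
  f_x(x, y) = -2*x - 2*y - 1, f_y(x, y) = -2*x - 4*y + 2.
  f_x(P) = 5, f_y(P) = 12 (gradient nonzero, so P is smooth).
Step 3: tangent line at P: 5·(x − -1) + 12·(y − -2) = 0.
Expanding: 5*x + 12*y + 29 = 0.


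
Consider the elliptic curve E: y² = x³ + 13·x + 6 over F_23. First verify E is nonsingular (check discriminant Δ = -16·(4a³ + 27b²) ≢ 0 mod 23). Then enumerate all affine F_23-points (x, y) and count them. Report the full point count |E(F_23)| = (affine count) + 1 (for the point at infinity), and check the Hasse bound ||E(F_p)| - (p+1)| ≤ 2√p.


Affine points = {(0, 11), (0, 12), (3, 7), (3, 16), (5, 9), (5, 14), (6, 1), (6, 22), (7, 7), (7, 16), (8, 1), (8, 22), (9, 1), (9, 22), (10, 3), (10, 20), (11, 10), (11, 13), (12, 2), (12, 21), (13, 7), (13, 16), (16, 3), (16, 20), (18, 0), (20, 3), (20, 20), (21, 8), (21, 15)}; affine count = 29; |E(F_23)| = 30.

Discriminant check: Δ ∝ 4a³ + 27b² = 4·13³ + 27·6² = 4·2197 + 27·36 ≡ 8 (mod 23). Nonzero ⇒ E is nonsingular.
For each x ∈ F_23, compute rhs = x³ + 13·x + 6 mod 23, then count y ∈ F_23 with y² ≡ rhs.
  x = 0: rhs = 6, matching y values: 11, 12 (2 points).
  x = 1: rhs = 20, matching y values: none (0 points).
  x = 2: rhs = 17, matching y values: none (0 points).
  x = 3: rhs = 3, matching y values: 7, 16 (2 points).
  x = 4: rhs = 7, matching y values: none (0 points).
  x = 5: rhs = 12, matching y values: 9, 14 (2 points).
  x = 6: rhs = 1, matching y values: 1, 22 (2 points).
  x = 7: rhs = 3, matching y values: 7, 16 (2 points).
  x = 8: rhs = 1, matching y values: 1, 22 (2 points).
  x = 9: rhs = 1, matching y values: 1, 22 (2 points).
  x = 10: rhs = 9, matching y values: 3, 20 (2 points).
  x = 11: rhs = 8, matching y values: 10, 13 (2 points).
  x = 12: rhs = 4, matching y values: 2, 21 (2 points).
  x = 13: rhs = 3, matching y values: 7, 16 (2 points).
  x = 14: rhs = 11, matching y values: none (0 points).
  x = 15: rhs = 11, matching y values: none (0 points).
  x = 16: rhs = 9, matching y values: 3, 20 (2 points).
  x = 17: rhs = 11, matching y values: none (0 points).
  x = 18: rhs = 0, matching y values: 0 (1 points).
  x = 19: rhs = 5, matching y values: none (0 points).
  x = 20: rhs = 9, matching y values: 3, 20 (2 points).
  x = 21: rhs = 18, matching y values: 8, 15 (2 points).
  x = 22: rhs = 15, matching y values: none (0 points).
Total affine count: 29.
Full point count |E(F_23)| = 29 + 1 = 30.
Hasse bound: |30 − (23+1)| = |6| = 6 ≤ 2√23 ≈ 9.5917 ✓.


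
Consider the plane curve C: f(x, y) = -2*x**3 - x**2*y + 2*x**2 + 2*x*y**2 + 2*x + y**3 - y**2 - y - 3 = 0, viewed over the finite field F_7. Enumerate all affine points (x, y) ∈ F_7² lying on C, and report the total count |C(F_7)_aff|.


Affine F_7-points: {(1, 2), (2, 0), (2, 5), (2, 6), (4, 0), (6, 3), (6, 4)}; count = 7.

For each of the 49 pairs (x, y) ∈ F_7², evaluate f(x, y) mod 7. Record the zeros.
  x = 0: [0↦4, 1↦3, 2↦6, 3↦5, 4↦6, 5↦1, 6↦3]  zeros at y ∈ ∅
  x = 1: [0↦6, 1↦6, 2↦0, 3↦1, 4↦1, 5↦6, 6↦1]  zeros at y ∈ {2}
  x = 2: [0↦0, 1↦6, 2↦3, 3↦4, 4↦1, 5↦0, 6↦0]  zeros at y ∈ {0, 5, 6}
  x = 3: [0↦2, 1↦5, 2↦3, 3↦2, 4↦1, 5↦6, 6↦2]  zeros at y ∈ ∅
  x = 4: [0↦0, 1↦5, 2↦2, 3↦4, 4↦3, 5↦5, 6↦2]  zeros at y ∈ {0}
  x = 5: [0↦3, 1↦1, 2↦2, 3↦5, 4↦2, 5↦6, 6↦2]  zeros at y ∈ ∅
  x = 6: [0↦6, 1↦2, 2↦5, 3↦0, 4↦0, 5↦4, 6↦4]  zeros at y ∈ {3, 4}
Collecting zeros: affine points = {(1, 2), (2, 0), (2, 5), (2, 6), (4, 0), (6, 3), (6, 4)}.
Total count |C(F_7)_aff| = 7.


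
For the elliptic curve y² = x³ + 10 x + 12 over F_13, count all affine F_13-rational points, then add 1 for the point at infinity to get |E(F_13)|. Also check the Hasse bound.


Affine points = {(0, 5), (0, 8), (1, 6), (1, 7), (2, 1), (2, 12), (3, 2), (3, 11), (4, 5), (4, 8), (7, 3), (7, 10), (9, 5), (9, 8), (11, 6), (11, 7), (12, 1), (12, 12)}; affine count = 18; |E(F_13)| = 19.

Discriminant check: Δ ∝ 4a³ + 27b² = 4·10³ + 27·12² = 4·1000 + 27·144 ≡ 10 (mod 13). Nonzero ⇒ E is nonsingular.
For each x ∈ F_13, compute rhs = x³ + 10·x + 12 mod 13, then count y ∈ F_13 with y² ≡ rhs.
  x = 0: rhs = 12, matching y values: 5, 8 (2 points).
  x = 1: rhs = 10, matching y values: 6, 7 (2 points).
  x = 2: rhs = 1, matching y values: 1, 12 (2 points).
  x = 3: rhs = 4, matching y values: 2, 11 (2 points).
  x = 4: rhs = 12, matching y values: 5, 8 (2 points).
  x = 5: rhs = 5, matching y values: none (0 points).
  x = 6: rhs = 2, matching y values: none (0 points).
  x = 7: rhs = 9, matching y values: 3, 10 (2 points).
  x = 8: rhs = 6, matching y values: none (0 points).
  x = 9: rhs = 12, matching y values: 5, 8 (2 points).
  x = 10: rhs = 7, matching y values: none (0 points).
  x = 11: rhs = 10, matching y values: 6, 7 (2 points).
  x = 12: rhs = 1, matching y values: 1, 12 (2 points).
Total affine count: 18.
Full point count |E(F_13)| = 18 + 1 = 19.
Hasse bound: |19 − (13+1)| = |5| = 5 ≤ 2√13 ≈ 7.2111 ✓.


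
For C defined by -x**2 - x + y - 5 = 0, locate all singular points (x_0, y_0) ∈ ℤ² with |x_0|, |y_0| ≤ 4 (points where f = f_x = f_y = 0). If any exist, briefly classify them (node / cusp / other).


No singular points in the scanned grid; C is smooth there.

Compute partial derivatives:
  f_x = -2*x - 1.
  f_y = 1.
f_y = 1 is a nonzero constant, so f_y never vanishes: no point (x, y) can satisfy f = f_x = f_y = 0. In particular no (x, y) ∈ {−4, ..., 4}² is singular; the curve is smooth.


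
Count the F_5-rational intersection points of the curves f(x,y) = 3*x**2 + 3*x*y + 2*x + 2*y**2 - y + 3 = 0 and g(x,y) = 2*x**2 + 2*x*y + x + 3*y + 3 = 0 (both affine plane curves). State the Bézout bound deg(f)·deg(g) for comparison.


Common zeros: {(3, 4)}; count = 1; Bézout bound = 4.

deg(f) = 2, deg(g) = 2, so Bézout bound = 4.
Scan x ∈ F_5. For each x, list the y ∈ F_5 with f(x, y) ≡ 0 and those with g(x, y) ≡ 0 (mod 5); the common zeros in that column are the intersection.
  x = 0: f ≡ 0 at y ∈ ∅; g ≡ 0 at y ∈ {4}; common: ∅.
  x = 1: f ≡ 0 at y ∈ {2}; g ≡ 0 at y ∈ ∅; common: ∅.
  x = 2: f ≡ 0 at y ∈ ∅; g ≡ 0 at y ∈ {1}; common: ∅.
  x = 3: f ≡ 0 at y ∈ {2, 4}; g ≡ 0 at y ∈ {4}; common: {4}.
  x = 4: f ≡ 0 at y ∈ {3, 4}; g ≡ 0 at y ∈ {1}; common: ∅.
Collecting: common zeros = {(3, 4)}, so the count is 1.
Comparison with the Bézout bound: 1 ≤ 4 = deg(f)·deg(g), as expected for curves with no common component (the affine F_5-count falls short of the bound because intersections may lie at infinity, over extension fields, or carry multiplicity).


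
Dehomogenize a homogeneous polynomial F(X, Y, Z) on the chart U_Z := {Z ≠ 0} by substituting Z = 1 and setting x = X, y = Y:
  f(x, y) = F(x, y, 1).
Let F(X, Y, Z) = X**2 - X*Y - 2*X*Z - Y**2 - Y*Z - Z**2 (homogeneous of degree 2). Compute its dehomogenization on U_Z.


f(x, y) = x**2 - x*y - 2*x - y**2 - y - 1

On U_Z we set Z = 1. Each monomial c·X^i·Y^j·Z^k in F becomes c·x^i·y^j·1^k = c·x^i·y^j.
Substituting Z = 1: F(X, Y, 1) = x**2 - x*y - 2*x - y**2 - y - 1.
Note: deg(f) ≤ deg(F) = 2; strict inequality happens when F is divisible by Z (lost terms).


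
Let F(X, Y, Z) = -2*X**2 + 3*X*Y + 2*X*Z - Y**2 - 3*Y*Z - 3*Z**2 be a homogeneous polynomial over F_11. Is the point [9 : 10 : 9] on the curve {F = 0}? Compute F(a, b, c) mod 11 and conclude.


F(9,10,9) ≡ 9 (mod 11); P is NOT on the curve.

Evaluate F(9, 10, 9) term-by-term (mod 11).
  -2*X**2 ↦ -2·81·1·1 = -162
  3*X*Y ↦ 3·9·10·1 = 270
  2*X*Z ↦ 2·9·1·9 = 162
  -Y**2 ↦ -1·1·100·1 = -100
  -3*Y*Z ↦ -3·1·10·9 = -270
  -3*Z**2 ↦ -3·1·1·81 = -243
Sum: F(9, 10, 9) = (-162) + (270) + (162) + (-100) + (-270) + (-243) = -343.
Reducing mod 11: -343 ≡ 9 (mod 11).
Since F(a, b, c) ≡ 9 ≠ 0 (mod 11), P does NOT lie on the curve.


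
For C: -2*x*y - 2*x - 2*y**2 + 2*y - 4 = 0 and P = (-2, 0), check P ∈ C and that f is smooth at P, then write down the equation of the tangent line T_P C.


Tangent line at P: -2*x + 6*y - 4 = 0.

Step 1: f(-2, 0) = 0, so P lies on C.
Step 2: partial derivatives
  f_x(x, y) = -2*y - 2, f_y(x, y) = -2*x - 4*y + 2.
  f_x(P) = -2, f_y(P) = 6 (gradient nonzero, so P is smooth).
Step 3: tangent line at P: -2·(x − -2) + 6·(y − 0) = 0.
Expanding: -2*x + 6*y - 4 = 0.


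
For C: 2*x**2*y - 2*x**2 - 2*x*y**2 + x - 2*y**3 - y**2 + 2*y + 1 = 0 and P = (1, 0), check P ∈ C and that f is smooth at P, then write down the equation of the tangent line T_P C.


Tangent line at P: -3*x + 4*y + 3 = 0.

Step 1: f(1, 0) = 0, so P lies on C.
Step 2: partial derivatives
  f_x(x, y) = 4*x*y - 4*x - 2*y**2 + 1, f_y(x, y) = 2*x**2 - 4*x*y - 6*y**2 - 2*y + 2.
  f_x(P) = -3, f_y(P) = 4 (gradient nonzero, so P is smooth).
Step 3: tangent line at P: -3·(x − 1) + 4·(y − 0) = 0.
Expanding: -3*x + 4*y + 3 = 0.


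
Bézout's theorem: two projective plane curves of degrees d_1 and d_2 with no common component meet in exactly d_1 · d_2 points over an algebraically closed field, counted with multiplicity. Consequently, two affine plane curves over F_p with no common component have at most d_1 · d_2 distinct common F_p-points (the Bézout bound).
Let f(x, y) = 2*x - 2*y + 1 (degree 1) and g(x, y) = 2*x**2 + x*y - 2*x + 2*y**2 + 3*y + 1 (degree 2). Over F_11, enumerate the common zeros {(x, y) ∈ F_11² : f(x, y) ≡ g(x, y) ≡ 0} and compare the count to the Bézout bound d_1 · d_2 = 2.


Common zeros: ∅; count = 0; Bézout bound = 2.

deg(f) = 1, deg(g) = 2, so Bézout bound = 2.
Scan x ∈ F_11. For each x, list the y ∈ F_11 with f(x, y) ≡ 0 and those with g(x, y) ≡ 0 (mod 11); the common zeros in that column are the intersection.
  x = 0: f ≡ 0 at y ∈ {6}; g ≡ 0 at y ∈ {5, 10}; common: ∅.
  x = 1: f ≡ 0 at y ∈ {7}; g ≡ 0 at y ∈ ∅; common: ∅.
  x = 2: f ≡ 0 at y ∈ {8}; g ≡ 0 at y ∈ ∅; common: ∅.
  x = 3: f ≡ 0 at y ∈ {9}; g ≡ 0 at y ∈ {2, 6}; common: ∅.
  x = 4: f ≡ 0 at y ∈ {10}; g ≡ 0 at y ∈ {5, 8}; common: ∅.
  x = 5: f ≡ 0 at y ∈ {0}; g ≡ 0 at y ∈ {9}; common: ∅.
  x = 6: f ≡ 0 at y ∈ {1}; g ≡ 0 at y ∈ {6}; common: ∅.
  x = 7: f ≡ 0 at y ∈ {2}; g ≡ 0 at y ∈ {7, 10}; common: ∅.
  x = 8: f ≡ 0 at y ∈ {3}; g ≡ 0 at y ∈ {2, 9}; common: ∅.
  x = 9: f ≡ 0 at y ∈ {4}; g ≡ 0 at y ∈ ∅; common: ∅.
  x = 10: f ≡ 0 at y ∈ {5}; g ≡ 0 at y ∈ ∅; common: ∅.
Collecting: common zeros = ∅, so the count is 0.
Comparison with the Bézout bound: 0 ≤ 2 = deg(f)·deg(g), as expected for curves with no common component (the affine F_11-count falls short of the bound because intersections may lie at infinity, over extension fields, or carry multiplicity).


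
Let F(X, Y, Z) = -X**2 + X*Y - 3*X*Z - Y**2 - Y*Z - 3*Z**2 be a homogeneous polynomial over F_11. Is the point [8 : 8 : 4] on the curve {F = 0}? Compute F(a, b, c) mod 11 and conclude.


F(8,8,4) ≡ 2 (mod 11); P is NOT on the curve.

Evaluate F(8, 8, 4) term-by-term (mod 11).
  -X**2 ↦ -1·64·1·1 = -64
  X*Y ↦ 1·8·8·1 = 64
  -3*X*Z ↦ -3·8·1·4 = -96
  -Y**2 ↦ -1·1·64·1 = -64
  -Y*Z ↦ -1·1·8·4 = -32
  -3*Z**2 ↦ -3·1·1·16 = -48
Sum: F(8, 8, 4) = (-64) + (64) + (-96) + (-64) + (-32) + (-48) = -240.
Reducing mod 11: -240 ≡ 2 (mod 11).
Since F(a, b, c) ≡ 2 ≠ 0 (mod 11), P does NOT lie on the curve.


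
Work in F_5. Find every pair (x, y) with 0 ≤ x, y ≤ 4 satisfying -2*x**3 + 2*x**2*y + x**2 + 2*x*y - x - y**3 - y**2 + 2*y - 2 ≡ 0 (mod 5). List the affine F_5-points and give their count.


Affine F_5-points: {(0, 2), (1, 1), (1, 4), (2, 2), (2, 3), (2, 4), (3, 0), (3, 2), (4, 4)}; count = 9.

For each of the 25 pairs (x, y) ∈ F_5², evaluate f(x, y) mod 5. Record the zeros.
  x = 0: [0↦3, 1↦3, 2↦0, 3↦3, 4↦1]  zeros at y ∈ {2}
  x = 1: [0↦1, 1↦0, 2↦1, 3↦3, 4↦0]  zeros at y ∈ {1, 4}
  x = 2: [0↦4, 1↦1, 2↦0, 3↦0, 4↦0]  zeros at y ∈ {2, 3, 4}
  x = 3: [0↦0, 1↦4, 2↦0, 3↦2, 4↦4]  zeros at y ∈ {0, 2}
  x = 4: [0↦2, 1↦2, 2↦4, 3↦2, 4↦0]  zeros at y ∈ {4}
Collecting zeros: affine points = {(0, 2), (1, 1), (1, 4), (2, 2), (2, 3), (2, 4), (3, 0), (3, 2), (4, 4)}.
Total count |C(F_5)_aff| = 9.


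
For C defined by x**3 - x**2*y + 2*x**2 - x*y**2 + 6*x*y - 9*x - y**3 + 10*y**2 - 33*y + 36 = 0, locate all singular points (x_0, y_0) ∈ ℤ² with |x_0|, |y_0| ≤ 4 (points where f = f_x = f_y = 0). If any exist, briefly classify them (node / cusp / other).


Singular points: {(0, 3)}; classification: node.

Compute partial derivatives:
  f_x = 3*x**2 - 2*x*y + 4*x - y**2 + 6*y - 9.
  f_y = -x**2 - 2*x*y + 6*x - 3*y**2 + 20*y - 33.
Scan x_0 ∈ {−4, ..., 4}. For each x_0, f_y(x_0, y) is a polynomial in y; find its integer roots y ∈ {−4, ..., 4}, then test f_x and f at those candidates.
  x = -4: f_y(-4, y) = -3*y**2 + 28*y - 73; no integer root y with |y| ≤ 4.
  x = -3: f_y(-3, y) = -3*y**2 + 26*y - 60; no integer root y with |y| ≤ 4.
  x = -2: f_y(-2, y) = -3*y**2 + 24*y - 49; no integer root y with |y| ≤ 4.
  x = -1: f_y(-1, y) = -3*y**2 + 22*y - 40; vanishes at y ∈ {4}. (-1, 4): f_x = 6 ≠ 0.
  x = 0: f_y(0, y) = -3*y**2 + 20*y - 33; vanishes at y ∈ {3}. (0, 3): f_x = 0, f = 0 — SINGULAR.
  x = 1: f_y(1, y) = -3*y**2 + 18*y - 28; no integer root y with |y| ≤ 4.
  x = 2: f_y(2, y) = -3*y**2 + 16*y - 25; no integer root y with |y| ≤ 4.
  x = 3: f_y(3, y) = -3*y**2 + 14*y - 24; no integer root y with |y| ≤ 4.
  x = 4: f_y(4, y) = -3*y**2 + 12*y - 25; no integer root y with |y| ≤ 4.
Only singular point on the grid: (0, 3).
Classify: substitute x = 0 + u, y = 3 + v and expand: f = u**3 - u**2*v - u**2 - u*v**2 - v**3 + v**2.
No constant or linear terms (consistent with a singular point). Quadratic part: -u**2 + v**2. Cubic part: u**3 - u**2*v - u*v**2 - v**3.
The quadratic part v**2 - u**2 = (v − u)(v + u) splits into two distinct linear factors, so there are two distinct tangent lines y − 3 = ±(x − 0) — this is a node (ordinary double point).
Classification: node.


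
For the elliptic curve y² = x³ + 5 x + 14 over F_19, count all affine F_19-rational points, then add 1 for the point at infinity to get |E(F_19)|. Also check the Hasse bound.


Affine points = {(1, 1), (1, 18), (9, 3), (9, 16), (10, 0), (12, 4), (12, 15), (14, 4), (14, 15), (15, 5), (15, 14)}; affine count = 11; |E(F_19)| = 12.

Discriminant check: Δ ∝ 4a³ + 27b² = 4·5³ + 27·14² = 4·125 + 27·196 ≡ 16 (mod 19). Nonzero ⇒ E is nonsingular.
For each x ∈ F_19, compute rhs = x³ + 5·x + 14 mod 19, then count y ∈ F_19 with y² ≡ rhs.
  x = 0: rhs = 14, matching y values: none (0 points).
  x = 1: rhs = 1, matching y values: 1, 18 (2 points).
  x = 2: rhs = 13, matching y values: none (0 points).
  x = 3: rhs = 18, matching y values: none (0 points).
  x = 4: rhs = 3, matching y values: none (0 points).
  x = 5: rhs = 12, matching y values: none (0 points).
  x = 6: rhs = 13, matching y values: none (0 points).
  x = 7: rhs = 12, matching y values: none (0 points).
  x = 8: rhs = 15, matching y values: none (0 points).
  x = 9: rhs = 9, matching y values: 3, 16 (2 points).
  x = 10: rhs = 0, matching y values: 0 (1 points).
  x = 11: rhs = 13, matching y values: none (0 points).
  x = 12: rhs = 16, matching y values: 4, 15 (2 points).
  x = 13: rhs = 15, matching y values: none (0 points).
  x = 14: rhs = 16, matching y values: 4, 15 (2 points).
  x = 15: rhs = 6, matching y values: 5, 14 (2 points).
  x = 16: rhs = 10, matching y values: none (0 points).
  x = 17: rhs = 15, matching y values: none (0 points).
  x = 18: rhs = 8, matching y values: none (0 points).
Total affine count: 11.
Full point count |E(F_19)| = 11 + 1 = 12.
Hasse bound: |12 − (19+1)| = |-8| = 8 ≤ 2√19 ≈ 8.7178 ✓.


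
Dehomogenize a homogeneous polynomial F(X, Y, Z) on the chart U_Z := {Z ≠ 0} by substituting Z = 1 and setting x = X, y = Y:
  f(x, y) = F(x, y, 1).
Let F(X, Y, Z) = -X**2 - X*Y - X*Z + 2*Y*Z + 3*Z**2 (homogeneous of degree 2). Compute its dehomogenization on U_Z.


f(x, y) = -x**2 - x*y - x + 2*y + 3

On U_Z we set Z = 1. Each monomial c·X^i·Y^j·Z^k in F becomes c·x^i·y^j·1^k = c·x^i·y^j.
Substituting Z = 1: F(X, Y, 1) = -x**2 - x*y - x + 2*y + 3.
Note: deg(f) ≤ deg(F) = 2; strict inequality happens when F is divisible by Z (lost terms).


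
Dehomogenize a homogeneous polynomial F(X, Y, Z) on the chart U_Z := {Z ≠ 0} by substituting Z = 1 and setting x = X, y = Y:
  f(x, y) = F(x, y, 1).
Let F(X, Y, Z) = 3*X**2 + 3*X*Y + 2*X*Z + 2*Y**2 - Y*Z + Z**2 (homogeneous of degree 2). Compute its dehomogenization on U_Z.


f(x, y) = 3*x**2 + 3*x*y + 2*x + 2*y**2 - y + 1

On U_Z we set Z = 1. Each monomial c·X^i·Y^j·Z^k in F becomes c·x^i·y^j·1^k = c·x^i·y^j.
Substituting Z = 1: F(X, Y, 1) = 3*x**2 + 3*x*y + 2*x + 2*y**2 - y + 1.
Note: deg(f) ≤ deg(F) = 2; strict inequality happens when F is divisible by Z (lost terms).


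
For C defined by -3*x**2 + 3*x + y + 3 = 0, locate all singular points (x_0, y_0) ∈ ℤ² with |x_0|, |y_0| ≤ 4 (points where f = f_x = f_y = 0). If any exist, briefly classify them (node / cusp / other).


No singular points in the scanned grid; C is smooth there.

Compute partial derivatives:
  f_x = 3 - 6*x.
  f_y = 1.
f_y = 1 is a nonzero constant, so f_y never vanishes: no point (x, y) can satisfy f = f_x = f_y = 0. In particular no (x, y) ∈ {−4, ..., 4}² is singular; the curve is smooth.


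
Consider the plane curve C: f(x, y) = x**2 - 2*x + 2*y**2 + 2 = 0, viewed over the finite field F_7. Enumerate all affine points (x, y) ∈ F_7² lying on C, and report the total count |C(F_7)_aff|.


Affine F_7-points: {(3, 1), (3, 6), (4, 3), (4, 4), (5, 3), (5, 4), (6, 1), (6, 6)}; count = 8.

For each of the 49 pairs (x, y) ∈ F_7², evaluate f(x, y) mod 7. Record the zeros.
  x = 0: [0↦2, 1↦4, 2↦3, 3↦6, 4↦6, 5↦3, 6↦4]  zeros at y ∈ ∅
  x = 1: [0↦1, 1↦3, 2↦2, 3↦5, 4↦5, 5↦2, 6↦3]  zeros at y ∈ ∅
  x = 2: [0↦2, 1↦4, 2↦3, 3↦6, 4↦6, 5↦3, 6↦4]  zeros at y ∈ ∅
  x = 3: [0↦5, 1↦0, 2↦6, 3↦2, 4↦2, 5↦6, 6↦0]  zeros at y ∈ {1, 6}
  x = 4: [0↦3, 1↦5, 2↦4, 3↦0, 4↦0, 5↦4, 6↦5]  zeros at y ∈ {3, 4}
  x = 5: [0↦3, 1↦5, 2↦4, 3↦0, 4↦0, 5↦4, 6↦5]  zeros at y ∈ {3, 4}
  x = 6: [0↦5, 1↦0, 2↦6, 3↦2, 4↦2, 5↦6, 6↦0]  zeros at y ∈ {1, 6}
Collecting zeros: affine points = {(3, 1), (3, 6), (4, 3), (4, 4), (5, 3), (5, 4), (6, 1), (6, 6)}.
Total count |C(F_7)_aff| = 8.


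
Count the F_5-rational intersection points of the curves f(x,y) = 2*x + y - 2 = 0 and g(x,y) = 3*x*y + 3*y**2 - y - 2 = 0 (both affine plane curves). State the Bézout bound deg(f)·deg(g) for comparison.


Common zeros: {(2, 3), (4, 4)}; count = 2; Bézout bound = 2.

deg(f) = 1, deg(g) = 2, so Bézout bound = 2.
Scan x ∈ F_5. For each x, list the y ∈ F_5 with f(x, y) ≡ 0 and those with g(x, y) ≡ 0 (mod 5); the common zeros in that column are the intersection.
  x = 0: f ≡ 0 at y ∈ {2}; g ≡ 0 at y ∈ {1}; common: ∅.
  x = 1: f ≡ 0 at y ∈ {0}; g ≡ 0 at y ∈ ∅; common: ∅.
  x = 2: f ≡ 0 at y ∈ {3}; g ≡ 0 at y ∈ {2, 3}; common: {3}.
  x = 3: f ≡ 0 at y ∈ {1}; g ≡ 0 at y ∈ ∅; common: ∅.
  x = 4: f ≡ 0 at y ∈ {4}; g ≡ 0 at y ∈ {4}; common: {4}.
Collecting: common zeros = {(2, 3), (4, 4)}, so the count is 2.
Comparison with the Bézout bound: 2 ≤ 2 = deg(f)·deg(g), as expected for curves with no common component (the bound is attained).


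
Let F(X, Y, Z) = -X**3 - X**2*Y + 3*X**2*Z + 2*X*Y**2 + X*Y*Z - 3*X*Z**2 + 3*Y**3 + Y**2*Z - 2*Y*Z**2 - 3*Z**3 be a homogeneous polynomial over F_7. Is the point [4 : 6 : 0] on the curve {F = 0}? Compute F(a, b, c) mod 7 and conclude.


F(4,6,0) ≡ 6 (mod 7); P is NOT on the curve.

Evaluate F(4, 6, 0) term-by-term (mod 7).
  -X**3 ↦ -1·64·1·1 = -64
  -X**2*Y ↦ -1·16·6·1 = -96
  3*X**2*Z ↦ 3·16·1·0 = 0
  2*X*Y**2 ↦ 2·4·36·1 = 288
  X*Y*Z ↦ 1·4·6·0 = 0
  -3*X*Z**2 ↦ -3·4·1·0 = 0
  3*Y**3 ↦ 3·1·216·1 = 648
  Y**2*Z ↦ 1·1·36·0 = 0
  -2*Y*Z**2 ↦ -2·1·6·0 = 0
  -3*Z**3 ↦ -3·1·1·0 = 0
Sum: F(4, 6, 0) = (-64) + (-96) + (0) + (288) + (0) + (0) + (648) + (0) + (0) + (0) = 776.
Reducing mod 7: 776 ≡ 6 (mod 7).
Since F(a, b, c) ≡ 6 ≠ 0 (mod 7), P does NOT lie on the curve.


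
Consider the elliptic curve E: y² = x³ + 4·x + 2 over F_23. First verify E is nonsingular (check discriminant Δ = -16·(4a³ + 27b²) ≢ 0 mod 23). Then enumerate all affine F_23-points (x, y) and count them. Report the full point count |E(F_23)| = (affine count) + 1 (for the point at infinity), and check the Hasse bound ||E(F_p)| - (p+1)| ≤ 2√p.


Affine points = {(0, 5), (0, 18), (2, 8), (2, 15), (3, 8), (3, 15), (4, 6), (4, 17), (5, 3), (5, 20), (6, 9), (6, 14), (9, 10), (9, 13), (18, 8), (18, 15), (20, 3), (20, 20), (21, 3), (21, 20)}; affine count = 20; |E(F_23)| = 21.

Discriminant check: Δ ∝ 4a³ + 27b² = 4·4³ + 27·2² = 4·64 + 27·4 ≡ 19 (mod 23). Nonzero ⇒ E is nonsingular.
For each x ∈ F_23, compute rhs = x³ + 4·x + 2 mod 23, then count y ∈ F_23 with y² ≡ rhs.
  x = 0: rhs = 2, matching y values: 5, 18 (2 points).
  x = 1: rhs = 7, matching y values: none (0 points).
  x = 2: rhs = 18, matching y values: 8, 15 (2 points).
  x = 3: rhs = 18, matching y values: 8, 15 (2 points).
  x = 4: rhs = 13, matching y values: 6, 17 (2 points).
  x = 5: rhs = 9, matching y values: 3, 20 (2 points).
  x = 6: rhs = 12, matching y values: 9, 14 (2 points).
  x = 7: rhs = 5, matching y values: none (0 points).
  x = 8: rhs = 17, matching y values: none (0 points).
  x = 9: rhs = 8, matching y values: 10, 13 (2 points).
  x = 10: rhs = 7, matching y values: none (0 points).
  x = 11: rhs = 20, matching y values: none (0 points).
  x = 12: rhs = 7, matching y values: none (0 points).
  x = 13: rhs = 20, matching y values: none (0 points).
  x = 14: rhs = 19, matching y values: none (0 points).
  x = 15: rhs = 10, matching y values: none (0 points).
  x = 16: rhs = 22, matching y values: none (0 points).
  x = 17: rhs = 15, matching y values: none (0 points).
  x = 18: rhs = 18, matching y values: 8, 15 (2 points).
  x = 19: rhs = 14, matching y values: none (0 points).
  x = 20: rhs = 9, matching y values: 3, 20 (2 points).
  x = 21: rhs = 9, matching y values: 3, 20 (2 points).
  x = 22: rhs = 20, matching y values: none (0 points).
Total affine count: 20.
Full point count |E(F_23)| = 20 + 1 = 21.
Hasse bound: |21 − (23+1)| = |-3| = 3 ≤ 2√23 ≈ 9.5917 ✓.


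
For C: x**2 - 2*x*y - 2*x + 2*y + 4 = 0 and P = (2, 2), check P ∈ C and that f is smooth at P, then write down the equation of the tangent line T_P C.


Tangent line at P: -2*x - 2*y + 8 = 0.

Step 1: f(2, 2) = 0, so P lies on C.
Step 2: partial derivatives
  f_x(x, y) = 2*x - 2*y - 2, f_y(x, y) = 2 - 2*x.
  f_x(P) = -2, f_y(P) = -2 (gradient nonzero, so P is smooth).
Step 3: tangent line at P: -2·(x − 2) + -2·(y − 2) = 0.
Expanding: -2*x - 2*y + 8 = 0.


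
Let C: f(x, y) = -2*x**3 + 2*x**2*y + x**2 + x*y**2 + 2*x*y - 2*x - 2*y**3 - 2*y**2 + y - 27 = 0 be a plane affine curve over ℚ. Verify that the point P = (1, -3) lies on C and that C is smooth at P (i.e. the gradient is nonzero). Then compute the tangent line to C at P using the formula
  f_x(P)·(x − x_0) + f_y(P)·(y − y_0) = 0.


Tangent line at P: -15*x - 43*y - 114 = 0.

Step 1: f(1, -3) = 0, so P lies on C.
Step 2: partial derivatives
  f_x(x, y) = -6*x**2 + 4*x*y + 2*x + y**2 + 2*y - 2, f_y(x, y) = 2*x**2 + 2*x*y + 2*x - 6*y**2 - 4*y + 1.
  f_x(P) = -15, f_y(P) = -43 (gradient nonzero, so P is smooth).
Step 3: tangent line at P: -15·(x − 1) + -43·(y − -3) = 0.
Expanding: -15*x - 43*y - 114 = 0.


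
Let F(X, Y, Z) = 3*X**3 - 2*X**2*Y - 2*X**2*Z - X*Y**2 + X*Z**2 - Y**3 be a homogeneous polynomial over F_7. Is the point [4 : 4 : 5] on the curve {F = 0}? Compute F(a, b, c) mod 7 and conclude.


F(4,4,5) ≡ 2 (mod 7); P is NOT on the curve.

Evaluate F(4, 4, 5) term-by-term (mod 7).
  3*X**3 ↦ 3·64·1·1 = 192
  -2*X**2*Y ↦ -2·16·4·1 = -128
  -2*X**2*Z ↦ -2·16·1·5 = -160
  -X*Y**2 ↦ -1·4·16·1 = -64
  X*Z**2 ↦ 1·4·1·25 = 100
  -Y**3 ↦ -1·1·64·1 = -64
Sum: F(4, 4, 5) = (192) + (-128) + (-160) + (-64) + (100) + (-64) = -124.
Reducing mod 7: -124 ≡ 2 (mod 7).
Since F(a, b, c) ≡ 2 ≠ 0 (mod 7), P does NOT lie on the curve.


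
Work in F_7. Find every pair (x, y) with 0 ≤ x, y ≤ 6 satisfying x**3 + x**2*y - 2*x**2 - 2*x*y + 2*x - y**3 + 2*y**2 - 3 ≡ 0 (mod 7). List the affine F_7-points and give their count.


Affine F_7-points: {(0, 4), (0, 6), (1, 3), (5, 1), (5, 2), (5, 6), (6, 4)}; count = 7.

For each of the 49 pairs (x, y) ∈ F_7², evaluate f(x, y) mod 7. Record the zeros.
  x = 0: [0↦4, 1↦5, 2↦4, 3↦2, 4↦0, 5↦6, 6↦0]  zeros at y ∈ {4, 6}
  x = 1: [0↦5, 1↦5, 2↦3, 3↦0, 4↦4, 5↦2, 6↦2]  zeros at y ∈ {3}
  x = 2: [0↦1, 1↦2, 2↦1, 3↦6, 4↦4, 5↦3, 6↦4]  zeros at y ∈ ∅
  x = 3: [0↦5, 1↦2, 2↦4, 3↦5, 4↦6, 5↦1, 6↦5]  zeros at y ∈ ∅
  x = 4: [0↦2, 1↦4, 2↦4, 3↦3, 4↦2, 5↦2, 6↦4]  zeros at y ∈ ∅
  x = 5: [0↦5, 1↦0, 2↦0, 3↦6, 4↦5, 5↦5, 6↦0]  zeros at y ∈ {1, 2, 6}
  x = 6: [0↦6, 1↦3, 2↦5, 3↦6, 4↦0, 5↦2, 6↦6]  zeros at y ∈ {4}
Collecting zeros: affine points = {(0, 4), (0, 6), (1, 3), (5, 1), (5, 2), (5, 6), (6, 4)}.
Total count |C(F_7)_aff| = 7.


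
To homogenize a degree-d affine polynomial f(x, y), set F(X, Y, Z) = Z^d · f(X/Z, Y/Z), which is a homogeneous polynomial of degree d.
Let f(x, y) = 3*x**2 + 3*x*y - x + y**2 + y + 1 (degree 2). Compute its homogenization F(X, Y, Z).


F(X, Y, Z) = 3*X**2 + 3*X*Y - X*Z + Y**2 + Y*Z + Z**2

deg(f) = 2.
Substitute x = X/Z, y = Y/Z into f, then multiply by Z^2.
  monomial 3·x^2·y^0 ↦ 3·X^2·Y^0·Z^0.
  monomial 3·x^1·y^1 ↦ 3·X^1·Y^1·Z^0.
  monomial -1·x^1·y^0 ↦ -1·X^1·Y^0·Z^1.
  monomial 1·x^0·y^2 ↦ 1·X^0·Y^2·Z^0.
  monomial 1·x^0·y^1 ↦ 1·X^0·Y^1·Z^1.
  monomial 1·x^0·y^0 ↦ 1·X^0·Y^0·Z^2.
Collecting: F(X, Y, Z) = 3*X**2 + 3*X*Y - X*Z + Y**2 + Y*Z + Z**2.


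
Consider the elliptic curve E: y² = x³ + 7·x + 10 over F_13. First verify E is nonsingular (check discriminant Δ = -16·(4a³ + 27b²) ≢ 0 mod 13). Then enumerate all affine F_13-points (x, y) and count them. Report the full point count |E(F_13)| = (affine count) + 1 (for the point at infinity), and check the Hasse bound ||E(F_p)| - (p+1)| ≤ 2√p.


Affine points = {(0, 6), (0, 7), (5, 1), (5, 12), (7, 5), (7, 8), (9, 3), (9, 10), (10, 1), (10, 12), (11, 1), (11, 12)}; affine count = 12; |E(F_13)| = 13.

Discriminant check: Δ ∝ 4a³ + 27b² = 4·7³ + 27·10² = 4·343 + 27·100 ≡ 3 (mod 13). Nonzero ⇒ E is nonsingular.
For each x ∈ F_13, compute rhs = x³ + 7·x + 10 mod 13, then count y ∈ F_13 with y² ≡ rhs.
  x = 0: rhs = 10, matching y values: 6, 7 (2 points).
  x = 1: rhs = 5, matching y values: none (0 points).
  x = 2: rhs = 6, matching y values: none (0 points).
  x = 3: rhs = 6, matching y values: none (0 points).
  x = 4: rhs = 11, matching y values: none (0 points).
  x = 5: rhs = 1, matching y values: 1, 12 (2 points).
  x = 6: rhs = 8, matching y values: none (0 points).
  x = 7: rhs = 12, matching y values: 5, 8 (2 points).
  x = 8: rhs = 6, matching y values: none (0 points).
  x = 9: rhs = 9, matching y values: 3, 10 (2 points).
  x = 10: rhs = 1, matching y values: 1, 12 (2 points).
  x = 11: rhs = 1, matching y values: 1, 12 (2 points).
  x = 12: rhs = 2, matching y values: none (0 points).
Total affine count: 12.
Full point count |E(F_13)| = 12 + 1 = 13.
Hasse bound: |13 − (13+1)| = |-1| = 1 ≤ 2√13 ≈ 7.2111 ✓.


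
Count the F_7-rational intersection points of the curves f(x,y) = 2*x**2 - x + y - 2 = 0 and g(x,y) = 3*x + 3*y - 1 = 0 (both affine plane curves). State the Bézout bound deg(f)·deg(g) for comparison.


Common zeros: {(2, 3), (6, 6)}; count = 2; Bézout bound = 2.

deg(f) = 2, deg(g) = 1, so Bézout bound = 2.
Scan x ∈ F_7. For each x, list the y ∈ F_7 with f(x, y) ≡ 0 and those with g(x, y) ≡ 0 (mod 7); the common zeros in that column are the intersection.
  x = 0: f ≡ 0 at y ∈ {2}; g ≡ 0 at y ∈ {5}; common: ∅.
  x = 1: f ≡ 0 at y ∈ {1}; g ≡ 0 at y ∈ {4}; common: ∅.
  x = 2: f ≡ 0 at y ∈ {3}; g ≡ 0 at y ∈ {3}; common: {3}.
  x = 3: f ≡ 0 at y ∈ {1}; g ≡ 0 at y ∈ {2}; common: ∅.
  x = 4: f ≡ 0 at y ∈ {2}; g ≡ 0 at y ∈ {1}; common: ∅.
  x = 5: f ≡ 0 at y ∈ {6}; g ≡ 0 at y ∈ {0}; common: ∅.
  x = 6: f ≡ 0 at y ∈ {6}; g ≡ 0 at y ∈ {6}; common: {6}.
Collecting: common zeros = {(2, 3), (6, 6)}, so the count is 2.
Comparison with the Bézout bound: 2 ≤ 2 = deg(f)·deg(g), as expected for curves with no common component (the bound is attained).
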